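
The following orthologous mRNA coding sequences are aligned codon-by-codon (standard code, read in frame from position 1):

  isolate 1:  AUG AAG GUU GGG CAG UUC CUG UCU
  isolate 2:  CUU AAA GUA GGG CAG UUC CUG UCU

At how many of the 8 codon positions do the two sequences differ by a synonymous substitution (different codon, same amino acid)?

2

Codon 1: AUG Met / CUU Leu — nonsynonymous.
Codon 2: AAG Lys / AAA Lys — synonymous.
Codon 3: GUU Val / GUA Val — synonymous.
Codon 4: GGG Gly / GGG Gly — identical.
Codon 5: CAG Gln / CAG Gln — identical.
Codon 6: UUC Phe / UUC Phe — identical.
Codon 7: CUG Leu / CUG Leu — identical.
Codon 8: UCU Ser / UCU Ser — identical.
Synonymous differences: 2.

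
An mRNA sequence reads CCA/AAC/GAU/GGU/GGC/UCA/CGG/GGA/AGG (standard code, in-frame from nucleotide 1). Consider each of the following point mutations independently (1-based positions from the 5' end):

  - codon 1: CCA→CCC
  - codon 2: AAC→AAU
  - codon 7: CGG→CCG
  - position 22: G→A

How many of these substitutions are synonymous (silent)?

Codon 1: CCA (Pro) → CCC (Pro) — synonymous.
Codon 2: AAC (Asn) → AAU (Asn) — synonymous.
Codon 7: CGG (Arg) → CCG (Pro) — missense.
Codon 8: GGA (Gly) → AGA (Arg) — missense.
Synonymous: 2 of 4.

2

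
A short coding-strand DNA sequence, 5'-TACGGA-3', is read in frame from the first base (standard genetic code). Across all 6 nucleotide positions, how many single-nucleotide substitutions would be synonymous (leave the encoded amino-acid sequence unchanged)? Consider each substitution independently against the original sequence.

Codon 1 (TAC, Tyr): 1 synonymous substitution.
Codon 2 (GGA, Gly): 3 synonymous substitutions.
Total: 1 + 3 = 4.

4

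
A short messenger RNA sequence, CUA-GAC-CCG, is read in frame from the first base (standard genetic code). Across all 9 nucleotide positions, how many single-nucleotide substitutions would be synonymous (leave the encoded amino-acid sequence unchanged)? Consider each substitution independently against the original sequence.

8

Codon 1 (CUA, Leu): 4 synonymous substitutions.
Codon 2 (GAC, Asp): 1 synonymous substitution.
Codon 3 (CCG, Pro): 3 synonymous substitutions.
Total: 4 + 1 + 3 = 8.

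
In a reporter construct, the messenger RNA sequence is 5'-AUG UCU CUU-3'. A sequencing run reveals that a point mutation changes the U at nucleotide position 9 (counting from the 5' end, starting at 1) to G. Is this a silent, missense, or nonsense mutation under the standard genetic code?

Position 9 falls in codon 3: CUU → Leu.
After the substitution the codon is CUG → Leu.
Both encode Leu, so the change is synonymous.

silent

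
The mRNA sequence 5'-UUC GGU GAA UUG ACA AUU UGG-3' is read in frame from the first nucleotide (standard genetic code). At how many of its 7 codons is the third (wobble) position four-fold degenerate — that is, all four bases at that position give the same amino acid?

Codon 1 UUC (Phe): third position 2-fold.
Codon 2 GGU (Gly): third position 4-fold.
Codon 3 GAA (Glu): third position 2-fold.
Codon 4 UUG (Leu): third position 2-fold.
Codon 5 ACA (Thr): third position 4-fold.
Codon 6 AUU (Ile): third position 3-fold.
Codon 7 UGG (Trp): third position 1-fold.
Four-fold degenerate third positions: 2.

2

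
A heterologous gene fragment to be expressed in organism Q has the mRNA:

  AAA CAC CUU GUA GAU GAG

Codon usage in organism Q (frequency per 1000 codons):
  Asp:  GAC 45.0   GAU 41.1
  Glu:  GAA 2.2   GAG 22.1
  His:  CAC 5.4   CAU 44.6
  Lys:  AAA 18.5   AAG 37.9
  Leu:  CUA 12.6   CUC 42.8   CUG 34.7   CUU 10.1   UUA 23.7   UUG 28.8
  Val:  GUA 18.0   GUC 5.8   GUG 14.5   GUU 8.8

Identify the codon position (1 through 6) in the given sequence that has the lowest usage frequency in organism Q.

2

Codon 1 AAA (Lys): 18.5 per 1000.
Codon 2 CAC (His): 5.4 per 1000.
Codon 3 CUU (Leu): 10.1 per 1000.
Codon 4 GUA (Val): 18.0 per 1000.
Codon 5 GAU (Asp): 41.1 per 1000.
Codon 6 GAG (Glu): 22.1 per 1000.
Lowest frequency is 5.4 at codon 2.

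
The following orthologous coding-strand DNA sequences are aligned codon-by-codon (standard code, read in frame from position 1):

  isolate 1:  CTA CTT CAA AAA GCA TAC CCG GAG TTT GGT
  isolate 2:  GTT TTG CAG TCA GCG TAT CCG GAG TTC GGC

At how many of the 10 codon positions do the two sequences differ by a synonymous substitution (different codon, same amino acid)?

Codon 1: CTA Leu / GTT Val — nonsynonymous.
Codon 2: CTT Leu / TTG Leu — synonymous.
Codon 3: CAA Gln / CAG Gln — synonymous.
Codon 4: AAA Lys / TCA Ser — nonsynonymous.
Codon 5: GCA Ala / GCG Ala — synonymous.
Codon 6: TAC Tyr / TAT Tyr — synonymous.
Codon 7: CCG Pro / CCG Pro — identical.
Codon 8: GAG Glu / GAG Glu — identical.
Codon 9: TTT Phe / TTC Phe — synonymous.
Codon 10: GGT Gly / GGC Gly — synonymous.
Synonymous differences: 6.

6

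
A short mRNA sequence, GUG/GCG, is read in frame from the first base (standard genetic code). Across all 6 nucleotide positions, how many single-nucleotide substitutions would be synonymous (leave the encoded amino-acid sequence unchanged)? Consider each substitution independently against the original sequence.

6

Codon 1 (GUG, Val): 3 synonymous substitutions.
Codon 2 (GCG, Ala): 3 synonymous substitutions.
Total: 3 + 3 = 6.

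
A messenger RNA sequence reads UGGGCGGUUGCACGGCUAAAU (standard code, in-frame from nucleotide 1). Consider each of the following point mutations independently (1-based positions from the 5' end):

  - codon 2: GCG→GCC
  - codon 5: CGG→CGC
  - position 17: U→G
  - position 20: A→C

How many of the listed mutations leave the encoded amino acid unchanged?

Codon 2: GCG (Ala) → GCC (Ala) — synonymous.
Codon 5: CGG (Arg) → CGC (Arg) — synonymous.
Codon 6: CUA (Leu) → CGA (Arg) — missense.
Codon 7: AAU (Asn) → ACU (Thr) — missense.
Synonymous: 2 of 4.

2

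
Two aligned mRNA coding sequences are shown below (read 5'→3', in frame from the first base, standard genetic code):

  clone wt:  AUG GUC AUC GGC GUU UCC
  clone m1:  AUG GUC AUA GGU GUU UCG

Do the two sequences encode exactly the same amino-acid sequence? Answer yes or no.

yes

Codon 1: AUG Met / AUG Met — identical.
Codon 2: GUC Val / GUC Val — identical.
Codon 3: AUC Ile / AUA Ile — synonymous.
Codon 4: GGC Gly / GGU Gly — synonymous.
Codon 5: GUU Val / GUU Val — identical.
Codon 6: UCC Ser / UCG Ser — synonymous.
Nonsynonymous differences: 0 → same protein.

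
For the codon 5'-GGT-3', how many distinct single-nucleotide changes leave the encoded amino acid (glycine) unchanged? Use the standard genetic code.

3

Position 1: none → 0 synonymous.
Position 2: none → 0 synonymous.
Position 3: GGC, GGA, GGG → 3 synonymous.
Total: 0 + 0 + 3 = 3.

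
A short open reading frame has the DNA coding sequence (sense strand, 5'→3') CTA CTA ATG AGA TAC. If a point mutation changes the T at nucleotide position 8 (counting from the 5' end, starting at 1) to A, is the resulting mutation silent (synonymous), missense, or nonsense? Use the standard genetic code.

Position 8 falls in codon 3: ATG → Met.
After the substitution the codon is AAG → Lys.
Met ≠ Lys, so this is a missense mutation.

missense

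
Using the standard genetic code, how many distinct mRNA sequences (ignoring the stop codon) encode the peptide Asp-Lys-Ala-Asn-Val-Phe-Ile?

768

Asp: 2 codons.
Lys: 2 codons.
Ala: 4 codons.
Asn: 2 codons.
Val: 4 codons.
Phe: 2 codons.
Ile: 3 codons.
2 × 2 × 4 × 2 × 4 × 2 × 3 = 768.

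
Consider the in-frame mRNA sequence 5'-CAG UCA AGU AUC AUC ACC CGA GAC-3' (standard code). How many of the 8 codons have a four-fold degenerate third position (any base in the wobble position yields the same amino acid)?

3

Codon 1 CAG (Gln): third position 2-fold.
Codon 2 UCA (Ser): third position 4-fold.
Codon 3 AGU (Ser): third position 2-fold.
Codon 4 AUC (Ile): third position 3-fold.
Codon 5 AUC (Ile): third position 3-fold.
Codon 6 ACC (Thr): third position 4-fold.
Codon 7 CGA (Arg): third position 4-fold.
Codon 8 GAC (Asp): third position 2-fold.
Four-fold degenerate third positions: 3.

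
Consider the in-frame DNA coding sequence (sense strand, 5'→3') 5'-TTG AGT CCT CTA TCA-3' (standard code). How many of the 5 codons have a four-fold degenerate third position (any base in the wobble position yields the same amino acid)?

Codon 1 TTG (Leu): third position 2-fold.
Codon 2 AGT (Ser): third position 2-fold.
Codon 3 CCT (Pro): third position 4-fold.
Codon 4 CTA (Leu): third position 4-fold.
Codon 5 TCA (Ser): third position 4-fold.
Four-fold degenerate third positions: 3.

3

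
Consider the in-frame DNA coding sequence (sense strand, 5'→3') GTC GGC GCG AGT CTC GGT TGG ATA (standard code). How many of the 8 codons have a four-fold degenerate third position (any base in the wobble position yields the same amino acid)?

Codon 1 GTC (Val): third position 4-fold.
Codon 2 GGC (Gly): third position 4-fold.
Codon 3 GCG (Ala): third position 4-fold.
Codon 4 AGT (Ser): third position 2-fold.
Codon 5 CTC (Leu): third position 4-fold.
Codon 6 GGT (Gly): third position 4-fold.
Codon 7 TGG (Trp): third position 1-fold.
Codon 8 ATA (Ile): third position 3-fold.
Four-fold degenerate third positions: 5.

5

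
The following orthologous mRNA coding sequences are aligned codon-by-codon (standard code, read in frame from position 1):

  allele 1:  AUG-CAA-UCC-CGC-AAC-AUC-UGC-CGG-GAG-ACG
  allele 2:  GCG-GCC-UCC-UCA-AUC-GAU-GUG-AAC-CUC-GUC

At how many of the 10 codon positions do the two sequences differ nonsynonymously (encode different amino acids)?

9

Codon 1: AUG Met / GCG Ala — nonsynonymous.
Codon 2: CAA Gln / GCC Ala — nonsynonymous.
Codon 3: UCC Ser / UCC Ser — identical.
Codon 4: CGC Arg / UCA Ser — nonsynonymous.
Codon 5: AAC Asn / AUC Ile — nonsynonymous.
Codon 6: AUC Ile / GAU Asp — nonsynonymous.
Codon 7: UGC Cys / GUG Val — nonsynonymous.
Codon 8: CGG Arg / AAC Asn — nonsynonymous.
Codon 9: GAG Glu / CUC Leu — nonsynonymous.
Codon 10: ACG Thr / GUC Val — nonsynonymous.
Nonsynonymous differences: 9.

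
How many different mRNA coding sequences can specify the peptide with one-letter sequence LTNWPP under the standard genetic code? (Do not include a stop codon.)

768

Leu: 6 codons.
Thr: 4 codons.
Asn: 2 codons.
Trp: 1 codon.
Pro: 4 codons.
Pro: 4 codons.
6 × 4 × 2 × 1 × 4 × 4 = 768.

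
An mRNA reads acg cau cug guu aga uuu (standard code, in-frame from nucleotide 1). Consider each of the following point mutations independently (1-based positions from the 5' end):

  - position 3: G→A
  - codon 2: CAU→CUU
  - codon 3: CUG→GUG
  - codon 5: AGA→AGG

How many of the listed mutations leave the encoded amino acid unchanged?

Codon 1: ACG (Thr) → ACA (Thr) — synonymous.
Codon 2: CAU (His) → CUU (Leu) — missense.
Codon 3: CUG (Leu) → GUG (Val) — missense.
Codon 5: AGA (Arg) → AGG (Arg) — synonymous.
Synonymous: 2 of 4.

2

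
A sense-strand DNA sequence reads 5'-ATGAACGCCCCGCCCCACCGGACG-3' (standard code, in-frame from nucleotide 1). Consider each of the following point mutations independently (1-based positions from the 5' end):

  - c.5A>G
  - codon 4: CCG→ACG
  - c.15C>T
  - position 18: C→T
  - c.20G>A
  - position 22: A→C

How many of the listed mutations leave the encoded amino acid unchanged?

2

Codon 2: AAC (Asn) → AGC (Ser) — missense.
Codon 4: CCG (Pro) → ACG (Thr) — missense.
Codon 5: CCC (Pro) → CCT (Pro) — synonymous.
Codon 6: CAC (His) → CAT (His) — synonymous.
Codon 7: CGG (Arg) → CAG (Gln) — missense.
Codon 8: ACG (Thr) → CCG (Pro) — missense.
Synonymous: 2 of 6.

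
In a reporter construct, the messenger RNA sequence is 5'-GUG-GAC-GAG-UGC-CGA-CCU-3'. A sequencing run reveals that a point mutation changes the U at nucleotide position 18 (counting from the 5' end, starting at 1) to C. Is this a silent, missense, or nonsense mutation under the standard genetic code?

Position 18 falls in codon 6: CCU → Pro.
After the substitution the codon is CCC → Pro.
Both encode Pro, so the change is synonymous.

silent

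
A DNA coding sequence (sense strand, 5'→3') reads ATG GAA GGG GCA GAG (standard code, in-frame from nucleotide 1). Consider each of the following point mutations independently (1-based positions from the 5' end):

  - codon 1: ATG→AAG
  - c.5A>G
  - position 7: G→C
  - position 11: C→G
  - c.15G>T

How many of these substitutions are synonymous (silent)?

Codon 1: ATG (Met) → AAG (Lys) — missense.
Codon 2: GAA (Glu) → GGA (Gly) — missense.
Codon 3: GGG (Gly) → CGG (Arg) — missense.
Codon 4: GCA (Ala) → GGA (Gly) — missense.
Codon 5: GAG (Glu) → GAT (Asp) — missense.
Synonymous: 0 of 5.

0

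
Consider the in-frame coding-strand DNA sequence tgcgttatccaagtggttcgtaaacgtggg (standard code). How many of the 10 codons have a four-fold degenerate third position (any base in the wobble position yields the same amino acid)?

6

Codon 1 TGC (Cys): third position 2-fold.
Codon 2 GTT (Val): third position 4-fold.
Codon 3 ATC (Ile): third position 3-fold.
Codon 4 CAA (Gln): third position 2-fold.
Codon 5 GTG (Val): third position 4-fold.
Codon 6 GTT (Val): third position 4-fold.
Codon 7 CGT (Arg): third position 4-fold.
Codon 8 AAA (Lys): third position 2-fold.
Codon 9 CGT (Arg): third position 4-fold.
Codon 10 GGG (Gly): third position 4-fold.
Four-fold degenerate third positions: 6.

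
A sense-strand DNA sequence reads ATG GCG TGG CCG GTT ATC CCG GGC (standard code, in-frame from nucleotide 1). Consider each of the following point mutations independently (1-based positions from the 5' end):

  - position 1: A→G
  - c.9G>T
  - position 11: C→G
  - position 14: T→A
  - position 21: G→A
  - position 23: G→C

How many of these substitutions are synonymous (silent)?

Codon 1: ATG (Met) → GTG (Val) — missense.
Codon 3: TGG (Trp) → TGT (Cys) — missense.
Codon 4: CCG (Pro) → CGG (Arg) — missense.
Codon 5: GTT (Val) → GAT (Asp) — missense.
Codon 7: CCG (Pro) → CCA (Pro) — synonymous.
Codon 8: GGC (Gly) → GCC (Ala) — missense.
Synonymous: 1 of 6.

1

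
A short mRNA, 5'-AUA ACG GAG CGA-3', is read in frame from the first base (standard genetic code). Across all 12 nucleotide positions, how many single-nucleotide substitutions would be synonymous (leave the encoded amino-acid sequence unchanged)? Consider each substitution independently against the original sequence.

Codon 1 (AUA, Ile): 2 synonymous substitutions.
Codon 2 (ACG, Thr): 3 synonymous substitutions.
Codon 3 (GAG, Glu): 1 synonymous substitution.
Codon 4 (CGA, Arg): 4 synonymous substitutions.
Total: 2 + 3 + 1 + 4 = 10.

10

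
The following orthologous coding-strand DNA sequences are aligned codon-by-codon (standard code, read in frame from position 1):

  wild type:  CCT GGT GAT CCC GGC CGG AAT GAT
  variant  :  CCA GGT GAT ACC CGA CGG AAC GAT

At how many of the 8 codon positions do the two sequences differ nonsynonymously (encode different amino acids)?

Codon 1: CCT Pro / CCA Pro — synonymous.
Codon 2: GGT Gly / GGT Gly — identical.
Codon 3: GAT Asp / GAT Asp — identical.
Codon 4: CCC Pro / ACC Thr — nonsynonymous.
Codon 5: GGC Gly / CGA Arg — nonsynonymous.
Codon 6: CGG Arg / CGG Arg — identical.
Codon 7: AAT Asn / AAC Asn — synonymous.
Codon 8: GAT Asp / GAT Asp — identical.
Nonsynonymous differences: 2.

2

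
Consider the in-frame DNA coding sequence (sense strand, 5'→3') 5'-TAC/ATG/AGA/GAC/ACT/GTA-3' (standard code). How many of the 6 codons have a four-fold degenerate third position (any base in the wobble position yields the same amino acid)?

2

Codon 1 TAC (Tyr): third position 2-fold.
Codon 2 ATG (Met): third position 1-fold.
Codon 3 AGA (Arg): third position 2-fold.
Codon 4 GAC (Asp): third position 2-fold.
Codon 5 ACT (Thr): third position 4-fold.
Codon 6 GTA (Val): third position 4-fold.
Four-fold degenerate third positions: 2.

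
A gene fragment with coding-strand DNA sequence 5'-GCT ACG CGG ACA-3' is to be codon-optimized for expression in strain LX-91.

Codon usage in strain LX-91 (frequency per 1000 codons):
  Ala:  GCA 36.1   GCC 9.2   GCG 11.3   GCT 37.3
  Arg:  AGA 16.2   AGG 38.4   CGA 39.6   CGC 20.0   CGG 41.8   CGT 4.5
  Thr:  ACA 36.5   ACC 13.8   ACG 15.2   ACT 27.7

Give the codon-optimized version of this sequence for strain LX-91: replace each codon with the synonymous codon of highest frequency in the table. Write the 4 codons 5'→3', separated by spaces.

Codon 1 (Ala): best is GCT at 37.3.
Codon 2 (Thr): best is ACA at 36.5.
Codon 3 (Arg): best is CGG at 41.8.
Codon 4 (Thr): best is ACA at 36.5.

GCT ACA CGG ACA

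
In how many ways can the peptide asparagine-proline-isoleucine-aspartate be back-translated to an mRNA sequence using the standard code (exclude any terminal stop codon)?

48

Asn: 2 codons.
Pro: 4 codons.
Ile: 3 codons.
Asp: 2 codons.
2 × 4 × 3 × 2 = 48.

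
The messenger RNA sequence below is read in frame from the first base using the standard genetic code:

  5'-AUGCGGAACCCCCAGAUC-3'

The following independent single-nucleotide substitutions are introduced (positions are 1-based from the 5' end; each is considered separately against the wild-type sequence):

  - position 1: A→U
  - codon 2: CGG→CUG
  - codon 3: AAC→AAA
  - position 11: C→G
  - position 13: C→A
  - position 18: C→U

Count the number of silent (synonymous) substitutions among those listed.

1

Codon 1: AUG (Met) → UUG (Leu) — missense.
Codon 2: CGG (Arg) → CUG (Leu) — missense.
Codon 3: AAC (Asn) → AAA (Lys) — missense.
Codon 4: CCC (Pro) → CGC (Arg) — missense.
Codon 5: CAG (Gln) → AAG (Lys) — missense.
Codon 6: AUC (Ile) → AUU (Ile) — synonymous.
Synonymous: 1 of 6.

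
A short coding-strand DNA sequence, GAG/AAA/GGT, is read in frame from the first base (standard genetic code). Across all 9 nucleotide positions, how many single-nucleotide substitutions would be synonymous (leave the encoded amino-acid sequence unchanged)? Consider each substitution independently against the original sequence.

5

Codon 1 (GAG, Glu): 1 synonymous substitution.
Codon 2 (AAA, Lys): 1 synonymous substitution.
Codon 3 (GGT, Gly): 3 synonymous substitutions.
Total: 1 + 1 + 3 = 5.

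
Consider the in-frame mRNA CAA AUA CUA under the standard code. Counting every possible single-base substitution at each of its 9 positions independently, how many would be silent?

Codon 1 (CAA, Gln): 1 synonymous substitution.
Codon 2 (AUA, Ile): 2 synonymous substitutions.
Codon 3 (CUA, Leu): 4 synonymous substitutions.
Total: 1 + 2 + 4 = 7.

7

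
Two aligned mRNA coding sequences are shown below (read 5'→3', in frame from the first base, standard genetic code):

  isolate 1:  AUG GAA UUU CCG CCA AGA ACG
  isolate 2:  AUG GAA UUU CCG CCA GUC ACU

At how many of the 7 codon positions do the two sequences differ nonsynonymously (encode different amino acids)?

1

Codon 1: AUG Met / AUG Met — identical.
Codon 2: GAA Glu / GAA Glu — identical.
Codon 3: UUU Phe / UUU Phe — identical.
Codon 4: CCG Pro / CCG Pro — identical.
Codon 5: CCA Pro / CCA Pro — identical.
Codon 6: AGA Arg / GUC Val — nonsynonymous.
Codon 7: ACG Thr / ACU Thr — synonymous.
Nonsynonymous differences: 1.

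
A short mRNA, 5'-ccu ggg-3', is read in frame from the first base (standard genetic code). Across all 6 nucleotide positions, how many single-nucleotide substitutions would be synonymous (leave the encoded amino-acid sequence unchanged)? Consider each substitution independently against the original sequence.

Codon 1 (CCU, Pro): 3 synonymous substitutions.
Codon 2 (GGG, Gly): 3 synonymous substitutions.
Total: 3 + 3 = 6.

6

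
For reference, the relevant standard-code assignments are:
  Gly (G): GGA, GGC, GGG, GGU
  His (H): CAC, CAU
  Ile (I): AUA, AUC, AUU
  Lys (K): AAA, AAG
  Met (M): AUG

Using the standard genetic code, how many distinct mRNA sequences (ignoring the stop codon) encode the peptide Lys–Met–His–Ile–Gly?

Lys: 2 codons.
Met: 1 codon.
His: 2 codons.
Ile: 3 codons.
Gly: 4 codons.
2 × 1 × 2 × 3 × 4 = 48.

48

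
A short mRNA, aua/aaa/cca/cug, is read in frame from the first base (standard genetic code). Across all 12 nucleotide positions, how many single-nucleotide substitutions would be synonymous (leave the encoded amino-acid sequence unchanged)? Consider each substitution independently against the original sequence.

Codon 1 (AUA, Ile): 2 synonymous substitutions.
Codon 2 (AAA, Lys): 1 synonymous substitution.
Codon 3 (CCA, Pro): 3 synonymous substitutions.
Codon 4 (CUG, Leu): 4 synonymous substitutions.
Total: 2 + 1 + 3 + 4 = 10.

10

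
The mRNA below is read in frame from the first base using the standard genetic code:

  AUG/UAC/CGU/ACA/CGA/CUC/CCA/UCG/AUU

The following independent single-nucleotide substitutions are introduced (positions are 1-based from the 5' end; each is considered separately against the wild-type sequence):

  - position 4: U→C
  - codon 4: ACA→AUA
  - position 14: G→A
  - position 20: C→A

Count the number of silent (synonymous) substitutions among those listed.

Codon 2: UAC (Tyr) → CAC (His) — missense.
Codon 4: ACA (Thr) → AUA (Ile) — missense.
Codon 5: CGA (Arg) → CAA (Gln) — missense.
Codon 7: CCA (Pro) → CAA (Gln) — missense.
Synonymous: 0 of 4.

0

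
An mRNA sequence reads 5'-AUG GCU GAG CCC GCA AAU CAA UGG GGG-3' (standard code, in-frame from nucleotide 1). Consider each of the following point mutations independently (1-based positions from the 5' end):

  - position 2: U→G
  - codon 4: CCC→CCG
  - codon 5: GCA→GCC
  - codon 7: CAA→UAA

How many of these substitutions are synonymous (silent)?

Codon 1: AUG (Met) → AGG (Arg) — missense.
Codon 4: CCC (Pro) → CCG (Pro) — synonymous.
Codon 5: GCA (Ala) → GCC (Ala) — synonymous.
Codon 7: CAA (Gln) → UAA (Stop) — nonsense.
Synonymous: 2 of 4.

2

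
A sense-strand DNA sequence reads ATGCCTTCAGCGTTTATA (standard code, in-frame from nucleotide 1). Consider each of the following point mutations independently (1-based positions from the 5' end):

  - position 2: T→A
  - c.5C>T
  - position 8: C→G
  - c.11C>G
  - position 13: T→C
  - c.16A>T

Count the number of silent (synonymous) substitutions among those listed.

Codon 1: ATG (Met) → AAG (Lys) — missense.
Codon 2: CCT (Pro) → CTT (Leu) — missense.
Codon 3: TCA (Ser) → TGA (Stop) — nonsense.
Codon 4: GCG (Ala) → GGG (Gly) — missense.
Codon 5: TTT (Phe) → CTT (Leu) — missense.
Codon 6: ATA (Ile) → TTA (Leu) — missense.
Synonymous: 0 of 6.

0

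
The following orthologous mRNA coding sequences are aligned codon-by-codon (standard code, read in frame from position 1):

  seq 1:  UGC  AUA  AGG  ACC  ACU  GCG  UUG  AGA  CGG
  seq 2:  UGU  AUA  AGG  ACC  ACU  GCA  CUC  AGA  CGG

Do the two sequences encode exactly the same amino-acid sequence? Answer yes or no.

Codon 1: UGC Cys / UGU Cys — synonymous.
Codon 2: AUA Ile / AUA Ile — identical.
Codon 3: AGG Arg / AGG Arg — identical.
Codon 4: ACC Thr / ACC Thr — identical.
Codon 5: ACU Thr / ACU Thr — identical.
Codon 6: GCG Ala / GCA Ala — synonymous.
Codon 7: UUG Leu / CUC Leu — synonymous.
Codon 8: AGA Arg / AGA Arg — identical.
Codon 9: CGG Arg / CGG Arg — identical.
Nonsynonymous differences: 0 → same protein.

yes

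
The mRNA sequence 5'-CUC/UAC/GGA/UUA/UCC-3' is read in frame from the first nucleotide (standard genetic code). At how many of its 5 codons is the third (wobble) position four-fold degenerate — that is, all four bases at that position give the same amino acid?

Codon 1 CUC (Leu): third position 4-fold.
Codon 2 UAC (Tyr): third position 2-fold.
Codon 3 GGA (Gly): third position 4-fold.
Codon 4 UUA (Leu): third position 2-fold.
Codon 5 UCC (Ser): third position 4-fold.
Four-fold degenerate third positions: 3.

3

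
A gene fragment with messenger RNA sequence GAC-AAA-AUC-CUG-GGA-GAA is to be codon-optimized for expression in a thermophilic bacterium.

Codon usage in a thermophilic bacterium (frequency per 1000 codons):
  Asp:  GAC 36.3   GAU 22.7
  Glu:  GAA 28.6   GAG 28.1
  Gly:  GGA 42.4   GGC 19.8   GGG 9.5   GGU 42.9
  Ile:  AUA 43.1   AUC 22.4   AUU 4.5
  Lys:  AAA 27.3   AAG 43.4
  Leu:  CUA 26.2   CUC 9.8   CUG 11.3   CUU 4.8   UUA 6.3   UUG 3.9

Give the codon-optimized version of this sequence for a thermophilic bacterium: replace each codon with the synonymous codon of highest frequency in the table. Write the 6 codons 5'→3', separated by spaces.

GAC AAG AUA CUA GGU GAA

Codon 1 (Asp): best is GAC at 36.3.
Codon 2 (Lys): best is AAG at 43.4.
Codon 3 (Ile): best is AUA at 43.1.
Codon 4 (Leu): best is CUA at 26.2.
Codon 5 (Gly): best is GGU at 42.9.
Codon 6 (Glu): best is GAA at 28.6.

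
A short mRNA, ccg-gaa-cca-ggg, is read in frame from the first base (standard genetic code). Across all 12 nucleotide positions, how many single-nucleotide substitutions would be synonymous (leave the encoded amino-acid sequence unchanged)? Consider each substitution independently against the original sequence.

Codon 1 (CCG, Pro): 3 synonymous substitutions.
Codon 2 (GAA, Glu): 1 synonymous substitution.
Codon 3 (CCA, Pro): 3 synonymous substitutions.
Codon 4 (GGG, Gly): 3 synonymous substitutions.
Total: 3 + 1 + 3 + 3 = 10.

10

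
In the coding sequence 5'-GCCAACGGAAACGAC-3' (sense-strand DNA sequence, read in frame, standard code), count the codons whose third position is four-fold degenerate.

2

Codon 1 GCC (Ala): third position 4-fold.
Codon 2 AAC (Asn): third position 2-fold.
Codon 3 GGA (Gly): third position 4-fold.
Codon 4 AAC (Asn): third position 2-fold.
Codon 5 GAC (Asp): third position 2-fold.
Four-fold degenerate third positions: 2.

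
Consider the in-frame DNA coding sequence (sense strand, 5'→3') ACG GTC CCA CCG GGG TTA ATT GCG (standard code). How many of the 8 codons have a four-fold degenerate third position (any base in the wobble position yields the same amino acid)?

6

Codon 1 ACG (Thr): third position 4-fold.
Codon 2 GTC (Val): third position 4-fold.
Codon 3 CCA (Pro): third position 4-fold.
Codon 4 CCG (Pro): third position 4-fold.
Codon 5 GGG (Gly): third position 4-fold.
Codon 6 TTA (Leu): third position 2-fold.
Codon 7 ATT (Ile): third position 3-fold.
Codon 8 GCG (Ala): third position 4-fold.
Four-fold degenerate third positions: 6.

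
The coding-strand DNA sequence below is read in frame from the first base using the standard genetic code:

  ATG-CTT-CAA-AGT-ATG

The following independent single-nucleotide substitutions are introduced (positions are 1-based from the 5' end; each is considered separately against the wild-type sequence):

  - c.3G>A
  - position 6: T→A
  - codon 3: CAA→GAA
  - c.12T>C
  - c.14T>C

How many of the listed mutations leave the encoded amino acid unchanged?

2

Codon 1: ATG (Met) → ATA (Ile) — missense.
Codon 2: CTT (Leu) → CTA (Leu) — synonymous.
Codon 3: CAA (Gln) → GAA (Glu) — missense.
Codon 4: AGT (Ser) → AGC (Ser) — synonymous.
Codon 5: ATG (Met) → ACG (Thr) — missense.
Synonymous: 2 of 5.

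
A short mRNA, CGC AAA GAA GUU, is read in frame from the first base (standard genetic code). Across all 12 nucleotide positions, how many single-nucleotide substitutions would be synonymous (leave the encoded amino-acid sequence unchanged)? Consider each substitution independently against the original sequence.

Codon 1 (CGC, Arg): 3 synonymous substitutions.
Codon 2 (AAA, Lys): 1 synonymous substitution.
Codon 3 (GAA, Glu): 1 synonymous substitution.
Codon 4 (GUU, Val): 3 synonymous substitutions.
Total: 3 + 1 + 1 + 3 = 8.

8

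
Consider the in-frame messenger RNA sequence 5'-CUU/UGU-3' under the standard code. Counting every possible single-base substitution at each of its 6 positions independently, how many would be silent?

Codon 1 (CUU, Leu): 3 synonymous substitutions.
Codon 2 (UGU, Cys): 1 synonymous substitution.
Total: 3 + 1 = 4.

4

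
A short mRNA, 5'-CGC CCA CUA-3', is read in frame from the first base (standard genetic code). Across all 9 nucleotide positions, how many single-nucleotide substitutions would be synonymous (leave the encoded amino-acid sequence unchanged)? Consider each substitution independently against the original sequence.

10

Codon 1 (CGC, Arg): 3 synonymous substitutions.
Codon 2 (CCA, Pro): 3 synonymous substitutions.
Codon 3 (CUA, Leu): 4 synonymous substitutions.
Total: 3 + 3 + 4 = 10.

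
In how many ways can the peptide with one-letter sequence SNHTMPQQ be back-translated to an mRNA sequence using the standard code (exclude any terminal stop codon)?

1536

Ser: 6 codons.
Asn: 2 codons.
His: 2 codons.
Thr: 4 codons.
Met: 1 codon.
Pro: 4 codons.
Gln: 2 codons.
Gln: 2 codons.
6 × 2 × 2 × 4 × 1 × 4 × 2 × 2 = 1536.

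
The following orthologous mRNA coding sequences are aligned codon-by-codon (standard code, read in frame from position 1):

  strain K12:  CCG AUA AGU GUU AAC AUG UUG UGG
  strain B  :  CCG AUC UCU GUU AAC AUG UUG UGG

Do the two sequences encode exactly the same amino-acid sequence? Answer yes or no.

Codon 1: CCG Pro / CCG Pro — identical.
Codon 2: AUA Ile / AUC Ile — synonymous.
Codon 3: AGU Ser / UCU Ser — synonymous.
Codon 4: GUU Val / GUU Val — identical.
Codon 5: AAC Asn / AAC Asn — identical.
Codon 6: AUG Met / AUG Met — identical.
Codon 7: UUG Leu / UUG Leu — identical.
Codon 8: UGG Trp / UGG Trp — identical.
Nonsynonymous differences: 0 → same protein.

yes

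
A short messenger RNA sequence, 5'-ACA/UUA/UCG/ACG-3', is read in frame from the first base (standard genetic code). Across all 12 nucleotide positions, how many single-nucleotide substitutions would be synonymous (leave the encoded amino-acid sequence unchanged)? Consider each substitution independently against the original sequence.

Codon 1 (ACA, Thr): 3 synonymous substitutions.
Codon 2 (UUA, Leu): 2 synonymous substitutions.
Codon 3 (UCG, Ser): 3 synonymous substitutions.
Codon 4 (ACG, Thr): 3 synonymous substitutions.
Total: 3 + 2 + 3 + 3 = 11.

11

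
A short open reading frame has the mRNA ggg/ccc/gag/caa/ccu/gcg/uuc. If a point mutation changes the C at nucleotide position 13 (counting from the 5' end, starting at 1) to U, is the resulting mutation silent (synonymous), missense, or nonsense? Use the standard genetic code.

Position 13 falls in codon 5: CCU → Pro.
After the substitution the codon is UCU → Ser.
Pro ≠ Ser, so this is a missense mutation.

missense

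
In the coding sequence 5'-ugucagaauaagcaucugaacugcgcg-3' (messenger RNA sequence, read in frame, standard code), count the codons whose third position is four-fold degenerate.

Codon 1 UGU (Cys): third position 2-fold.
Codon 2 CAG (Gln): third position 2-fold.
Codon 3 AAU (Asn): third position 2-fold.
Codon 4 AAG (Lys): third position 2-fold.
Codon 5 CAU (His): third position 2-fold.
Codon 6 CUG (Leu): third position 4-fold.
Codon 7 AAC (Asn): third position 2-fold.
Codon 8 UGC (Cys): third position 2-fold.
Codon 9 GCG (Ala): third position 4-fold.
Four-fold degenerate third positions: 2.

2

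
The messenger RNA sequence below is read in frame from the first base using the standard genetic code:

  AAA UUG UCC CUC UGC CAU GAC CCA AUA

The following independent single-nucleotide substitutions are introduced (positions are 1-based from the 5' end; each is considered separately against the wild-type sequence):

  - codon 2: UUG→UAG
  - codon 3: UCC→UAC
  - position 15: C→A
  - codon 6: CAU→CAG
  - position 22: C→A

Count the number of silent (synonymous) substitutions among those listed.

0

Codon 2: UUG (Leu) → UAG (Stop) — nonsense.
Codon 3: UCC (Ser) → UAC (Tyr) — missense.
Codon 5: UGC (Cys) → UGA (Stop) — nonsense.
Codon 6: CAU (His) → CAG (Gln) — missense.
Codon 8: CCA (Pro) → ACA (Thr) — missense.
Synonymous: 0 of 5.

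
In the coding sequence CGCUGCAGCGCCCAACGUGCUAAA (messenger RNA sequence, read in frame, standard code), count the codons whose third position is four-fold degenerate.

4

Codon 1 CGC (Arg): third position 4-fold.
Codon 2 UGC (Cys): third position 2-fold.
Codon 3 AGC (Ser): third position 2-fold.
Codon 4 GCC (Ala): third position 4-fold.
Codon 5 CAA (Gln): third position 2-fold.
Codon 6 CGU (Arg): third position 4-fold.
Codon 7 GCU (Ala): third position 4-fold.
Codon 8 AAA (Lys): third position 2-fold.
Four-fold degenerate third positions: 4.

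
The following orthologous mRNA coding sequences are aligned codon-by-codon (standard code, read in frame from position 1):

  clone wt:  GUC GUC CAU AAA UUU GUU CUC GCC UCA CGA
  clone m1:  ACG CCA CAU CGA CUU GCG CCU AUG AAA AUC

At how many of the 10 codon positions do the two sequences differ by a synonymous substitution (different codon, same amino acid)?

Codon 1: GUC Val / ACG Thr — nonsynonymous.
Codon 2: GUC Val / CCA Pro — nonsynonymous.
Codon 3: CAU His / CAU His — identical.
Codon 4: AAA Lys / CGA Arg — nonsynonymous.
Codon 5: UUU Phe / CUU Leu — nonsynonymous.
Codon 6: GUU Val / GCG Ala — nonsynonymous.
Codon 7: CUC Leu / CCU Pro — nonsynonymous.
Codon 8: GCC Ala / AUG Met — nonsynonymous.
Codon 9: UCA Ser / AAA Lys — nonsynonymous.
Codon 10: CGA Arg / AUC Ile — nonsynonymous.
Synonymous differences: 0.

0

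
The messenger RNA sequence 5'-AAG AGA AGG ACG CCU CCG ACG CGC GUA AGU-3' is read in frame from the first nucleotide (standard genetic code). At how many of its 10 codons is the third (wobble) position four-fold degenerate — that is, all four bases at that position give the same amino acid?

6

Codon 1 AAG (Lys): third position 2-fold.
Codon 2 AGA (Arg): third position 2-fold.
Codon 3 AGG (Arg): third position 2-fold.
Codon 4 ACG (Thr): third position 4-fold.
Codon 5 CCU (Pro): third position 4-fold.
Codon 6 CCG (Pro): third position 4-fold.
Codon 7 ACG (Thr): third position 4-fold.
Codon 8 CGC (Arg): third position 4-fold.
Codon 9 GUA (Val): third position 4-fold.
Codon 10 AGU (Ser): third position 2-fold.
Four-fold degenerate third positions: 6.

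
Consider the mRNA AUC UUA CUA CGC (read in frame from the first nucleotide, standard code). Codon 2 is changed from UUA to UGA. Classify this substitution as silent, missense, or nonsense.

nonsense

Position 5 falls in codon 2: UUA → Leu.
After the substitution the codon is UGA → Stop.
The new codon is a stop codon, so this is a nonsense mutation.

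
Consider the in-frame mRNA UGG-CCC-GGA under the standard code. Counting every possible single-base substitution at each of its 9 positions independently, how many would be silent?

6

Codon 1 (UGG, Trp): 0 synonymous substitutions.
Codon 2 (CCC, Pro): 3 synonymous substitutions.
Codon 3 (GGA, Gly): 3 synonymous substitutions.
Total: 0 + 3 + 3 = 6.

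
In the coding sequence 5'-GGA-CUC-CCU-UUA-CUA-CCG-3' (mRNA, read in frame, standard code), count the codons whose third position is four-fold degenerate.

Codon 1 GGA (Gly): third position 4-fold.
Codon 2 CUC (Leu): third position 4-fold.
Codon 3 CCU (Pro): third position 4-fold.
Codon 4 UUA (Leu): third position 2-fold.
Codon 5 CUA (Leu): third position 4-fold.
Codon 6 CCG (Pro): third position 4-fold.
Four-fold degenerate third positions: 5.

5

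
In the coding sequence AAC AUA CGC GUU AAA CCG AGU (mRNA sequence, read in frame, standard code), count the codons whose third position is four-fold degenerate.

3

Codon 1 AAC (Asn): third position 2-fold.
Codon 2 AUA (Ile): third position 3-fold.
Codon 3 CGC (Arg): third position 4-fold.
Codon 4 GUU (Val): third position 4-fold.
Codon 5 AAA (Lys): third position 2-fold.
Codon 6 CCG (Pro): third position 4-fold.
Codon 7 AGU (Ser): third position 2-fold.
Four-fold degenerate third positions: 3.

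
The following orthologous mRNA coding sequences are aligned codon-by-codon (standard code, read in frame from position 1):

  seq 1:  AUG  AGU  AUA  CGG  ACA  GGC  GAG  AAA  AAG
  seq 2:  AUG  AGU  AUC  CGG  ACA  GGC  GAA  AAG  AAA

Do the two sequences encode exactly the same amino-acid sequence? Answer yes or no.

Codon 1: AUG Met / AUG Met — identical.
Codon 2: AGU Ser / AGU Ser — identical.
Codon 3: AUA Ile / AUC Ile — synonymous.
Codon 4: CGG Arg / CGG Arg — identical.
Codon 5: ACA Thr / ACA Thr — identical.
Codon 6: GGC Gly / GGC Gly — identical.
Codon 7: GAG Glu / GAA Glu — synonymous.
Codon 8: AAA Lys / AAG Lys — synonymous.
Codon 9: AAG Lys / AAA Lys — synonymous.
Nonsynonymous differences: 0 → same protein.

yes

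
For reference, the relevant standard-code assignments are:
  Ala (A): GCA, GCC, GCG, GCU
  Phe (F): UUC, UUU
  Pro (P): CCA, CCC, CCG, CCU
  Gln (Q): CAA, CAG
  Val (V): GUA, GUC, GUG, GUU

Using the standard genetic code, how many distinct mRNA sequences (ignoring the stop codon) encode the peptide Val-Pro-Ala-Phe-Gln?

Val: 4 codons.
Pro: 4 codons.
Ala: 4 codons.
Phe: 2 codons.
Gln: 2 codons.
4 × 4 × 4 × 2 × 2 = 256.

256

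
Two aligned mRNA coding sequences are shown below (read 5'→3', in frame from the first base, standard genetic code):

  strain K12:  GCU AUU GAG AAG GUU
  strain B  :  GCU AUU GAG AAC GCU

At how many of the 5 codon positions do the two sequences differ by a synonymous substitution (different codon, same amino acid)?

Codon 1: GCU Ala / GCU Ala — identical.
Codon 2: AUU Ile / AUU Ile — identical.
Codon 3: GAG Glu / GAG Glu — identical.
Codon 4: AAG Lys / AAC Asn — nonsynonymous.
Codon 5: GUU Val / GCU Ala — nonsynonymous.
Synonymous differences: 0.

0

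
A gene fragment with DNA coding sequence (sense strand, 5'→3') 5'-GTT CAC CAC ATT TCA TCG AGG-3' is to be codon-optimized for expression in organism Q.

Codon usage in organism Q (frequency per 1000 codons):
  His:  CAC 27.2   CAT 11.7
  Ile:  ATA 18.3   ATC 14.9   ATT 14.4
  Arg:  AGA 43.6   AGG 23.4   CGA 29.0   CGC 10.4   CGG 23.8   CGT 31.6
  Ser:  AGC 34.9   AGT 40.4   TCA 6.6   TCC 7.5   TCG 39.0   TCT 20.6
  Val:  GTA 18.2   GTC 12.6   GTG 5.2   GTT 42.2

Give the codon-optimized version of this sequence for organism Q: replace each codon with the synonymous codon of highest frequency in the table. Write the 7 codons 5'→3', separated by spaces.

Codon 1 (Val): best is GTT at 42.2.
Codon 2 (His): best is CAC at 27.2.
Codon 3 (His): best is CAC at 27.2.
Codon 4 (Ile): best is ATA at 18.3.
Codon 5 (Ser): best is AGT at 40.4.
Codon 6 (Ser): best is AGT at 40.4.
Codon 7 (Arg): best is AGA at 43.6.

GTT CAC CAC ATA AGT AGT AGA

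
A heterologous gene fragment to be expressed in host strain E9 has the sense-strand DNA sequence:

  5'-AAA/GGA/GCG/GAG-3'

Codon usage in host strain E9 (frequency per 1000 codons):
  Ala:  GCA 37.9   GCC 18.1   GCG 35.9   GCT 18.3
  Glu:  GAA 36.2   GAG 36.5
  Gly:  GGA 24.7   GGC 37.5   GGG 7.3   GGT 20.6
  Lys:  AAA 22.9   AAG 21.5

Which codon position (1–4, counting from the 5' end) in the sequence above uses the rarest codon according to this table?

1

Codon 1 AAA (Lys): 22.9 per 1000.
Codon 2 GGA (Gly): 24.7 per 1000.
Codon 3 GCG (Ala): 35.9 per 1000.
Codon 4 GAG (Glu): 36.5 per 1000.
Lowest frequency is 22.9 at codon 1.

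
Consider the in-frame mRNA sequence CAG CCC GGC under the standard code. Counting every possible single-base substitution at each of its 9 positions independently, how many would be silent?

Codon 1 (CAG, Gln): 1 synonymous substitution.
Codon 2 (CCC, Pro): 3 synonymous substitutions.
Codon 3 (GGC, Gly): 3 synonymous substitutions.
Total: 1 + 3 + 3 = 7.

7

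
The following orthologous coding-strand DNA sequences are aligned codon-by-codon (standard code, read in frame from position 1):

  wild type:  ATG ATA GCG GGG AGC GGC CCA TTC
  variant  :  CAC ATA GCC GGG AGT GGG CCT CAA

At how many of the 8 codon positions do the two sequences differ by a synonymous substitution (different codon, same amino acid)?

4

Codon 1: ATG Met / CAC His — nonsynonymous.
Codon 2: ATA Ile / ATA Ile — identical.
Codon 3: GCG Ala / GCC Ala — synonymous.
Codon 4: GGG Gly / GGG Gly — identical.
Codon 5: AGC Ser / AGT Ser — synonymous.
Codon 6: GGC Gly / GGG Gly — synonymous.
Codon 7: CCA Pro / CCT Pro — synonymous.
Codon 8: TTC Phe / CAA Gln — nonsynonymous.
Synonymous differences: 4.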